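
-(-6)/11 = 6/11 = 0.55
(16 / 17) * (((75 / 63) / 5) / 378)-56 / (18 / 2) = -419792 / 67473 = -6.22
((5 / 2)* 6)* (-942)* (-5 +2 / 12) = 68295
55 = 55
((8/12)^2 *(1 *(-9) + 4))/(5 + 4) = -20/81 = -0.25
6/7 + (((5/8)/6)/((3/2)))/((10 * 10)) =8647/10080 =0.86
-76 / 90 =-38 / 45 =-0.84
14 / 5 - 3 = -1 / 5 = -0.20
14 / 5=2.80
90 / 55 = 1.64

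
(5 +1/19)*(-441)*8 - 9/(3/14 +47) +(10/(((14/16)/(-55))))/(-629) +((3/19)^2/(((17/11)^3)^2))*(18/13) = -345678007298546966276/19393013779859083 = -17824.87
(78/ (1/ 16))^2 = 1557504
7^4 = 2401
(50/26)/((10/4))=10/13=0.77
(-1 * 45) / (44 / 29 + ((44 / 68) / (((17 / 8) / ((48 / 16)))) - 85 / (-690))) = -17.62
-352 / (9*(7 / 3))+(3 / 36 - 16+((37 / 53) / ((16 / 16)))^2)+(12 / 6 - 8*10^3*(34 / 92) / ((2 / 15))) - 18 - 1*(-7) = -22215.10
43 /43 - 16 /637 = 621 /637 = 0.97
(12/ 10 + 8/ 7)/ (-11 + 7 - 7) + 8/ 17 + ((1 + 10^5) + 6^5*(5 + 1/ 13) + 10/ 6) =35603242594/ 255255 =139481.08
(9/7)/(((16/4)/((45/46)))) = 405/1288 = 0.31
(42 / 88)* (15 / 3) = 105 / 44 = 2.39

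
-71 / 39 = -1.82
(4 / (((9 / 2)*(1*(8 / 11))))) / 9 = 11 / 81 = 0.14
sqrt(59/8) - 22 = -22 + sqrt(118)/4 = -19.28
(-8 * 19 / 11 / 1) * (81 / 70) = -6156 / 385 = -15.99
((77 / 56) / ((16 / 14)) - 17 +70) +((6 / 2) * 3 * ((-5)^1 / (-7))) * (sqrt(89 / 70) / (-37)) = 3469 / 64 - 9 * sqrt(6230) / 3626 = 54.01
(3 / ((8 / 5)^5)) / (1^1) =9375 / 32768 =0.29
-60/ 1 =-60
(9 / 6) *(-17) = -51 / 2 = -25.50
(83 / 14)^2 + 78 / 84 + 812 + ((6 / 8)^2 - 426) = 331349 / 784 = 422.64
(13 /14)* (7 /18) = 13 /36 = 0.36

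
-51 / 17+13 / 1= 10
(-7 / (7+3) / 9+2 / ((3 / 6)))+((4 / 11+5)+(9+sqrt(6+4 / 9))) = sqrt(58) / 3+18103 / 990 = 20.82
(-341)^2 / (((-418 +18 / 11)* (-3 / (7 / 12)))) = 8953637 / 164880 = 54.30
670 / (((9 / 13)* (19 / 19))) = 8710 / 9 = 967.78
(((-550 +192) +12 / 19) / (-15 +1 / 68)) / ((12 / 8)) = 923440 / 58083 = 15.90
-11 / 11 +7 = 6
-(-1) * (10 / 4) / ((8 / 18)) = 45 / 8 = 5.62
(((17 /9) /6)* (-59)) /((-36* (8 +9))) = 59 /1944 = 0.03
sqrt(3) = 1.73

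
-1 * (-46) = 46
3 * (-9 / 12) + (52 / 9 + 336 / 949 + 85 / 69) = 4018217 / 785772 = 5.11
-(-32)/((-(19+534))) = -0.06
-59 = -59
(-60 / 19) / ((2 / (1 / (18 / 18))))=-30 / 19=-1.58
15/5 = 3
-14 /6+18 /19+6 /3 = 35 /57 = 0.61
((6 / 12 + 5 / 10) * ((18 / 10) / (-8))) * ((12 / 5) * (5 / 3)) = -9 / 10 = -0.90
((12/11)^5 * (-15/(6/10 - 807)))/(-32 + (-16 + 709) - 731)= -3240/7891499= -0.00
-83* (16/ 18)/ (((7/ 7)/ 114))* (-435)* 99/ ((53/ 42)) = 15212625120/ 53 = 287030662.64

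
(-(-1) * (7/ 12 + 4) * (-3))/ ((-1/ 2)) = 55/ 2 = 27.50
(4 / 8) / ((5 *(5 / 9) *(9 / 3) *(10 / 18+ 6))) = 27 / 2950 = 0.01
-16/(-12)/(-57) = -4/171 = -0.02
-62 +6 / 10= -307 / 5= -61.40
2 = 2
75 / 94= 0.80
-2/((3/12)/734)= -5872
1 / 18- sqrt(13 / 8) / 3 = 1 / 18- sqrt(26) / 12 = -0.37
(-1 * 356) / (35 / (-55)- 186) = 3916 / 2053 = 1.91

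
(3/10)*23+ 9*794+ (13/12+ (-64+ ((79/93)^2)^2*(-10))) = 10599562550533/1496104020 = 7084.78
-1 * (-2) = 2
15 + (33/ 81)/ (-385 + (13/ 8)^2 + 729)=8985629/ 598995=15.00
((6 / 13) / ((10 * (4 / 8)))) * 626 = 3756 / 65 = 57.78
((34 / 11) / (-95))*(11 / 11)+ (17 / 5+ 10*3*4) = 128919 / 1045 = 123.37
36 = 36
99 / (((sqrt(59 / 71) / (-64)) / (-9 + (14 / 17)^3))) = 58672.83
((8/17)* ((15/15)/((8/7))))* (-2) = -14/17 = -0.82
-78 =-78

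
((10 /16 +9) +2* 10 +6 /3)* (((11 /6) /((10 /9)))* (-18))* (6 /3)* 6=-225423 /20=-11271.15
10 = 10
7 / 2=3.50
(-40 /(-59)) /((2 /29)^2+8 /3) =5046 /19883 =0.25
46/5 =9.20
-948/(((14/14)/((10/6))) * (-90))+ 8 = 230/9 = 25.56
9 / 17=0.53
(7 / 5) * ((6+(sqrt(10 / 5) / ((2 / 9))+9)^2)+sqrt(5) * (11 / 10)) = 77 * sqrt(5) / 50+567 * sqrt(2) / 5+357 / 2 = 342.32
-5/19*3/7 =-15/133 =-0.11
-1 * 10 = -10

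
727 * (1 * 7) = 5089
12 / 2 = 6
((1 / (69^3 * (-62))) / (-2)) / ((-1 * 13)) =-0.00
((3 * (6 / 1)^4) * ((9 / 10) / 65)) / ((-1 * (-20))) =4374 / 1625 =2.69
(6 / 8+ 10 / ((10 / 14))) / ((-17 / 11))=-9.54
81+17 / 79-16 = 5152 / 79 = 65.22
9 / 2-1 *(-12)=33 / 2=16.50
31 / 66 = 0.47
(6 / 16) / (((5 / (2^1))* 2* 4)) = 3 / 160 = 0.02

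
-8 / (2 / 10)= -40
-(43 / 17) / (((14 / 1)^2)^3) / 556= -43 / 71169174272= -0.00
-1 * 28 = -28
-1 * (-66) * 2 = 132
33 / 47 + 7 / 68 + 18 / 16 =12337 / 6392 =1.93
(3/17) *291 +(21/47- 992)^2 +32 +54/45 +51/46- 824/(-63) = 535042980107009/544142970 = 983276.47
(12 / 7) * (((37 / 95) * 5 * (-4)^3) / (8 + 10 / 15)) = -42624 / 1729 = -24.65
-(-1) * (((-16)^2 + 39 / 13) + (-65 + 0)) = 194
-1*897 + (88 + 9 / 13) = -10508 / 13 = -808.31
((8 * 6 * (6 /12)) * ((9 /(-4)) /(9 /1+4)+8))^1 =2442 /13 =187.85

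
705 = 705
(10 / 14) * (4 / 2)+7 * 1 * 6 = 304 / 7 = 43.43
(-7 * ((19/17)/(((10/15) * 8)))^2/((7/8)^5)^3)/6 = -74423193305088/196006468053361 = -0.38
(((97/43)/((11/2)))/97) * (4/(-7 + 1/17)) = -68/27907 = -0.00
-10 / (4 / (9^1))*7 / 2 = -315 / 4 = -78.75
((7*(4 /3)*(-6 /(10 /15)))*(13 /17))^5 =-1552791667295232 /1419857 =-1093625391.36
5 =5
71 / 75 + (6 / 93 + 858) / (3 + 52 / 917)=1835584403 / 6516975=281.66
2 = 2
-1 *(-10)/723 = 10/723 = 0.01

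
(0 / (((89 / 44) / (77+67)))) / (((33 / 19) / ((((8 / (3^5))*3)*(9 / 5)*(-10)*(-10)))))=0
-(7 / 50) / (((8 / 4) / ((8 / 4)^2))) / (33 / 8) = -56 / 825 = -0.07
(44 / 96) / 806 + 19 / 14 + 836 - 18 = 110947589 / 135408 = 819.36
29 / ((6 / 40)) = 580 / 3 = 193.33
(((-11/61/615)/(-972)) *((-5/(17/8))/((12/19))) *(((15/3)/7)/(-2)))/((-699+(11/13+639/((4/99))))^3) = 36733840/316172864151082163586843657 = 0.00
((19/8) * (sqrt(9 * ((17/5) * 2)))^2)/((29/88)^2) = 5627952/4205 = 1338.40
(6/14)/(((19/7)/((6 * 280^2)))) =1411200/19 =74273.68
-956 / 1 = -956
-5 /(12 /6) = -5 /2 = -2.50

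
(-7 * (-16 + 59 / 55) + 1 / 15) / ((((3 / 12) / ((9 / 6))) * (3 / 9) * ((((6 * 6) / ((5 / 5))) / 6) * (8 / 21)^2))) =1902033 / 880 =2161.40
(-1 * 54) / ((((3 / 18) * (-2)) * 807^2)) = 18 / 72361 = 0.00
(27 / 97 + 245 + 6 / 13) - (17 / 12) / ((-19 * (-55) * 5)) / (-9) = 174864176837 / 711582300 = 245.74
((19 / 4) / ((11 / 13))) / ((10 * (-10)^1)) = -247 / 4400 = -0.06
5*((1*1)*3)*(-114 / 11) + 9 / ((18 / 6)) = -1677 / 11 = -152.45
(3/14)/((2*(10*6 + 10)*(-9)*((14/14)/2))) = -1/2940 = -0.00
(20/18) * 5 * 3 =50/3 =16.67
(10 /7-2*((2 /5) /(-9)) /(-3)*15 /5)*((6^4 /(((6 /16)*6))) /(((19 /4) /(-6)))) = -974.72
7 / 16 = 0.44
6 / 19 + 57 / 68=1491 / 1292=1.15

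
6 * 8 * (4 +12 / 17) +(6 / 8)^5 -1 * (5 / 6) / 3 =35383099 / 156672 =225.84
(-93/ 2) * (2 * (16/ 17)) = -87.53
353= 353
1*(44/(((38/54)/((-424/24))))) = -20988/19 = -1104.63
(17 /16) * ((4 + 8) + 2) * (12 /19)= 357 /38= 9.39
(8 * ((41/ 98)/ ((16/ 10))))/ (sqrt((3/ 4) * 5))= 41 * sqrt(15)/ 147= 1.08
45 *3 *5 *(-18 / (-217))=12150 / 217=55.99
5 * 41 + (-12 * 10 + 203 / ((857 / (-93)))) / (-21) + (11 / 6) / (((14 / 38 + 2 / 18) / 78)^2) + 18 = 982933277643 / 20168638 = 48735.73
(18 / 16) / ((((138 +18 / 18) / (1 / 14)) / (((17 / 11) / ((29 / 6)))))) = 459 / 2483096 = 0.00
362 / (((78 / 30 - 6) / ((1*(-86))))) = 155660 / 17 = 9156.47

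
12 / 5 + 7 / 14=29 / 10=2.90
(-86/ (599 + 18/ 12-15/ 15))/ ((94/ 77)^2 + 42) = -46354/ 14053043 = -0.00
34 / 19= 1.79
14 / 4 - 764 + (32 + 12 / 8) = -727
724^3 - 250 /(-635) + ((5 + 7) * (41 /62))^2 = 46317262122510 /122047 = 379503487.37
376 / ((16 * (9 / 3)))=47 / 6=7.83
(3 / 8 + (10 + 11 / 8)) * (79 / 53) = 3713 / 212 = 17.51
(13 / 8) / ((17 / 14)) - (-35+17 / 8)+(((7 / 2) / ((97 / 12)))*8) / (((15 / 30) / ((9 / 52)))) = 6073065 / 171496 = 35.41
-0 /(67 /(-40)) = 0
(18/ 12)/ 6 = 1/ 4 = 0.25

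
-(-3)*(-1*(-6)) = 18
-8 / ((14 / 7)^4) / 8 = -1 / 16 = -0.06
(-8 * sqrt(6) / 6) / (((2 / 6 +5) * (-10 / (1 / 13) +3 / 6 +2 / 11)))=11 * sqrt(6) / 5690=0.00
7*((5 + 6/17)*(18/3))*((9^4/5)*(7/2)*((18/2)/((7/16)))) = 1805482224/85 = 21240967.34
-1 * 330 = -330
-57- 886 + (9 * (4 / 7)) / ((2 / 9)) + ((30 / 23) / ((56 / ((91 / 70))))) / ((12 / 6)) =-2369513 / 2576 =-919.84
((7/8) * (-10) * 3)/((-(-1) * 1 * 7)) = -15/4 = -3.75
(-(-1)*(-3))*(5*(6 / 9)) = -10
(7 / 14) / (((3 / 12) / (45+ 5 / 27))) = 2440 / 27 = 90.37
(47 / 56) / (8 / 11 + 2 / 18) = 4653 / 4648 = 1.00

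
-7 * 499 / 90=-3493 / 90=-38.81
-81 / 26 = -3.12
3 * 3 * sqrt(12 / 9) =10.39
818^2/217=669124/217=3083.52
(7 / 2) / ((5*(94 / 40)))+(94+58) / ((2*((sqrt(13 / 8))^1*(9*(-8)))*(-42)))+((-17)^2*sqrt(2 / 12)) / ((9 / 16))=19*sqrt(26) / 4914+14 / 47+2312*sqrt(6) / 27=210.07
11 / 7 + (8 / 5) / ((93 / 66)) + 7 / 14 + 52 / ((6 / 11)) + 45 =934447 / 6510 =143.54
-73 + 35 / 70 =-145 / 2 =-72.50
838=838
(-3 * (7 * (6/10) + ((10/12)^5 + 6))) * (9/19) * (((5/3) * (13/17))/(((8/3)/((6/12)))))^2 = -0.86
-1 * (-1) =1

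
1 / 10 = 0.10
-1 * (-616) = 616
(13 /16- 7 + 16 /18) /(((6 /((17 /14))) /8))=-1853 /216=-8.58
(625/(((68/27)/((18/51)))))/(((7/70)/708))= 179212500/289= 620112.46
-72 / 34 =-36 / 17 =-2.12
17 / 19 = 0.89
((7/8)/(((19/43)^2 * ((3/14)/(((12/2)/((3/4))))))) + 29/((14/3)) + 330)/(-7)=-7634509/106134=-71.93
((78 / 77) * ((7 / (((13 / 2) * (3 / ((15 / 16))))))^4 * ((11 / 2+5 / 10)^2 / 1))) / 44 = 0.01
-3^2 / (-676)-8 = -7.99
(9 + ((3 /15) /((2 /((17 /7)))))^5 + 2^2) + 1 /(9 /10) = 213461678713 /15126300000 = 14.11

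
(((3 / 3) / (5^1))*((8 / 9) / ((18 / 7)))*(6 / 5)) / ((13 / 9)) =56 / 975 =0.06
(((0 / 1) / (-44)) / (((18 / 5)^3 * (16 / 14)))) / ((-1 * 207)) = 0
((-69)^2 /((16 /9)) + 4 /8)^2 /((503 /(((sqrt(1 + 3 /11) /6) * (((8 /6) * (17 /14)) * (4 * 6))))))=31224281633 * sqrt(154) /3718176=104213.23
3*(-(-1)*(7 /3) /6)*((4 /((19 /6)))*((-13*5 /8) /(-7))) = 1.71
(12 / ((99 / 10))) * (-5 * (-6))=36.36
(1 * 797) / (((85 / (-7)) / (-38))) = 212002 / 85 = 2494.14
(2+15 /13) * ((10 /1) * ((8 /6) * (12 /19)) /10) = 656 /247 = 2.66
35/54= 0.65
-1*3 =-3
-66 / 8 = -8.25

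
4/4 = 1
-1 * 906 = -906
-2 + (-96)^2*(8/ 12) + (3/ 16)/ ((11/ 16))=67565/ 11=6142.27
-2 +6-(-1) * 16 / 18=44 / 9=4.89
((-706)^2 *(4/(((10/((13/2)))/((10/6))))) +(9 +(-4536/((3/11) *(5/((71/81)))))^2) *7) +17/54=83255119307/1350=61670458.75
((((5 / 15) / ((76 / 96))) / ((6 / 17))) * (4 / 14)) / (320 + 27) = 136 / 138453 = 0.00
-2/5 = -0.40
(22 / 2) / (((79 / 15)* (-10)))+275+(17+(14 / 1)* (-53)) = -71133 / 158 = -450.21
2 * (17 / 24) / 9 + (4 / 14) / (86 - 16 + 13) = 10093 / 62748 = 0.16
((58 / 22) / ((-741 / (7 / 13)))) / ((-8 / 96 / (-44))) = -3248 / 3211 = -1.01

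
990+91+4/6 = 3245/3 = 1081.67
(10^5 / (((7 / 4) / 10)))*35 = 20000000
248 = 248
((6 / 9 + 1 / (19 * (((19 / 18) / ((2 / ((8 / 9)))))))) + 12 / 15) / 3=0.53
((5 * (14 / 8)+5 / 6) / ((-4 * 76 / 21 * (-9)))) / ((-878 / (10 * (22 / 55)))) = -805 / 2402208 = -0.00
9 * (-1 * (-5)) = 45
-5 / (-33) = 0.15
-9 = -9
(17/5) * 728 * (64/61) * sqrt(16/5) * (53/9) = 167917568 * sqrt(5)/13725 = 27357.02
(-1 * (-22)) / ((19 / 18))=396 / 19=20.84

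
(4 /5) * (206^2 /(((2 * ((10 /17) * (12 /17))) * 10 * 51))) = 180353 /2250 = 80.16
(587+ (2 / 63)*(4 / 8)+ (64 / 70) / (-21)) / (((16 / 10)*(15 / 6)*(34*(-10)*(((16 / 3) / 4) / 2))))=-647137 / 999600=-0.65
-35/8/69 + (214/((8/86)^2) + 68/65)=221840279/8970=24731.36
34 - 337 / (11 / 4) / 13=3514 / 143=24.57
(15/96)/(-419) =-5/13408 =-0.00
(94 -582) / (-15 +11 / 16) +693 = 166505 / 229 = 727.10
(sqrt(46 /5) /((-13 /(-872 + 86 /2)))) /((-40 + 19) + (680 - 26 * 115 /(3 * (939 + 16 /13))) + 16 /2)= 30398601 * sqrt(230) /1587257945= 0.29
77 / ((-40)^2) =77 / 1600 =0.05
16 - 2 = 14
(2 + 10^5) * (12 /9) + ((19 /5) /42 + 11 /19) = 532013311 /3990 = 133336.67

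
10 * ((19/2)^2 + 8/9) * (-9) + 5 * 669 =-9715/2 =-4857.50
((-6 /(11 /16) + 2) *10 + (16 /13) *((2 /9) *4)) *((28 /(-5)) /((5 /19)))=45311504 /32175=1408.28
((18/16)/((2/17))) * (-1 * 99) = -15147/16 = -946.69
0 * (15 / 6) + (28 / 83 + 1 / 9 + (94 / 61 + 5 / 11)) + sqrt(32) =1225018 / 501237 + 4 * sqrt(2) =8.10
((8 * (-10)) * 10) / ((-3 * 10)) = 80 / 3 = 26.67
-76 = -76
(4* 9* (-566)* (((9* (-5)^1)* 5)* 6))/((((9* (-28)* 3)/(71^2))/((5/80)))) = -320985675/28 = -11463774.11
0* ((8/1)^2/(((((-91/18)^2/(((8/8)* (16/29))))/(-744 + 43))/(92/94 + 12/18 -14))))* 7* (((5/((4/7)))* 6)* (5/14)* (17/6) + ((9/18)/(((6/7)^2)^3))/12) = 0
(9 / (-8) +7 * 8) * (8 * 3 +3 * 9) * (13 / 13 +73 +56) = 363821.25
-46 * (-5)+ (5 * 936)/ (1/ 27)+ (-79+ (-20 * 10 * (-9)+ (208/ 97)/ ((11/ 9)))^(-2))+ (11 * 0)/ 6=467571826619813113/ 3695898590784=126511.00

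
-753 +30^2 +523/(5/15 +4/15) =3056/3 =1018.67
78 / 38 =39 / 19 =2.05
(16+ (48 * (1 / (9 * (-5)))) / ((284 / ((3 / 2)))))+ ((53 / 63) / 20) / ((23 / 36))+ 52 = 68.06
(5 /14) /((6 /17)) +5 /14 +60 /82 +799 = 2758991 /3444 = 801.10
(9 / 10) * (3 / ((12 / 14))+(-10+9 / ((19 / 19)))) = 9 / 4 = 2.25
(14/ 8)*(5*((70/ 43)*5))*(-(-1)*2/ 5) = 1225/ 43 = 28.49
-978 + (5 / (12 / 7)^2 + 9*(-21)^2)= 430949 / 144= 2992.70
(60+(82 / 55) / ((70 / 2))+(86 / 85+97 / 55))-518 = -14895831 / 32725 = -455.18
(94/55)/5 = 94/275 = 0.34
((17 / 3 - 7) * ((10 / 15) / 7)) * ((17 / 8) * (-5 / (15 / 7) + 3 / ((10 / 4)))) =289 / 945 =0.31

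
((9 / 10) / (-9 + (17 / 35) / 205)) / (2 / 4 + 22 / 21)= -54243 / 839254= -0.06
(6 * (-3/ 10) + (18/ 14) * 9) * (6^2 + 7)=14706/ 35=420.17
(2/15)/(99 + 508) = 2/9105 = 0.00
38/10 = 19/5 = 3.80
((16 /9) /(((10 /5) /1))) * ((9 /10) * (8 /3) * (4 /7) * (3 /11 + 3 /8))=304 /385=0.79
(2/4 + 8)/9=0.94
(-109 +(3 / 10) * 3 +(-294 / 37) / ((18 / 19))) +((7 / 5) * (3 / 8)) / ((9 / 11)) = -115.85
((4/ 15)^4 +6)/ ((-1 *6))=-152003/ 151875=-1.00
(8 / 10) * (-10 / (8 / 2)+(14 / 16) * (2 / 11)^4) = -146354 / 73205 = -2.00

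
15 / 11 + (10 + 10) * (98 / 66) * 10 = 895 / 3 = 298.33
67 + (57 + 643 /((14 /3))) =3665 /14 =261.79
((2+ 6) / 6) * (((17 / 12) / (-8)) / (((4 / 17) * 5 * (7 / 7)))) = -289 / 1440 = -0.20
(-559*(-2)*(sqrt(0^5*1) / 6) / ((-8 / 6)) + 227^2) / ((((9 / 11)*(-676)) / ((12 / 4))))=-566819 / 2028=-279.50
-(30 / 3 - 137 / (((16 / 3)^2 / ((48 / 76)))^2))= -9.93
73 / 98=0.74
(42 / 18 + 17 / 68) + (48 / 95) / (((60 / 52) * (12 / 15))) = 3569 / 1140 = 3.13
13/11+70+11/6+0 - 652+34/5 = -188821/330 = -572.18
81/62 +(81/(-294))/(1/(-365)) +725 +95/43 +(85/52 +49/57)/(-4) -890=-47661576085/774398352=-61.55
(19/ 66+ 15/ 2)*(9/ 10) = 771/ 110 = 7.01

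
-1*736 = -736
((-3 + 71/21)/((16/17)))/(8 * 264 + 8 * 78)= 17/114912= 0.00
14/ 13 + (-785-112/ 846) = -4311521/ 5499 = -784.06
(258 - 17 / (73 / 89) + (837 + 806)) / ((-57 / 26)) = -3568760 / 4161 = -857.67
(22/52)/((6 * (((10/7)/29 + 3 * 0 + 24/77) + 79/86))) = 1056209/19166394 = 0.06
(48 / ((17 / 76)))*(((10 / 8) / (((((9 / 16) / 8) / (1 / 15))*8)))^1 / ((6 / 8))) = 19456 / 459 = 42.39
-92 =-92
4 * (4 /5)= 16 /5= 3.20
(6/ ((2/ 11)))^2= 1089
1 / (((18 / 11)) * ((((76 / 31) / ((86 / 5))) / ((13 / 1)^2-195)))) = -190619 / 1710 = -111.47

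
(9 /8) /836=9 /6688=0.00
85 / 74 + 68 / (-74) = 17 / 74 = 0.23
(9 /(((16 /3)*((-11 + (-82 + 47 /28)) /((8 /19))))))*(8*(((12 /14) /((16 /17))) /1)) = -2754 /48583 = -0.06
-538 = -538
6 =6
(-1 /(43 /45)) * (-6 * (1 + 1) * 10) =5400 /43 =125.58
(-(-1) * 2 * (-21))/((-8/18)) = 189/2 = 94.50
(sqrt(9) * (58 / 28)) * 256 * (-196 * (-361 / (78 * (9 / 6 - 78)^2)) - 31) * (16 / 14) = -836238439424 / 14911533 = -56079.98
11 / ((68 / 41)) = 451 / 68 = 6.63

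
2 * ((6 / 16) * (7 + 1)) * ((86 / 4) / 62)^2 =5547 / 7688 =0.72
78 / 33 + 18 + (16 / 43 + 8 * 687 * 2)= 5209024 / 473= 11012.74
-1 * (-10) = 10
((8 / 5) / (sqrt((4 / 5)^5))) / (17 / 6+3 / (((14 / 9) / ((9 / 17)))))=0.73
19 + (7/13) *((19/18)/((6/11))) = 28139/1404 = 20.04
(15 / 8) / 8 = 15 / 64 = 0.23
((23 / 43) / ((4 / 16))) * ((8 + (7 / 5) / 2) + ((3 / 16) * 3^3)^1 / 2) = 41331 / 1720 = 24.03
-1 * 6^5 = -7776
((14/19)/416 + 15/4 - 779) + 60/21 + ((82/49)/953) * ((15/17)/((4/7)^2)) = -346171558157/448184464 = -772.39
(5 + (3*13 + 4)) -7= 41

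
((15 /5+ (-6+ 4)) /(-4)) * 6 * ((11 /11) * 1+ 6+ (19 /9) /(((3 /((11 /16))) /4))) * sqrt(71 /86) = -965 * sqrt(6106) /6192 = -12.18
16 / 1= 16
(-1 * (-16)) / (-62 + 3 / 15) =-80 / 309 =-0.26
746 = 746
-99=-99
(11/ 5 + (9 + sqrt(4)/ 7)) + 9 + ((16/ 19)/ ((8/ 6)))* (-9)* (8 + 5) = -35517/ 665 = -53.41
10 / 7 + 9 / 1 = 73 / 7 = 10.43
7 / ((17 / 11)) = 77 / 17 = 4.53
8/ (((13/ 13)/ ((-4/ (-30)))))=16/ 15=1.07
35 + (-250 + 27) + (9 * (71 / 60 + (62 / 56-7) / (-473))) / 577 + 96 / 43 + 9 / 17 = -2734309406 / 14762545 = -185.22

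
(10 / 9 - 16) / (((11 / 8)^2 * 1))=-8576 / 1089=-7.88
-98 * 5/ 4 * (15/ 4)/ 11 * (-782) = 1436925/ 44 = 32657.39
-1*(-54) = 54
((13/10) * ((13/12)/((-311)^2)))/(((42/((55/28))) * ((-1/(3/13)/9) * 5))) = -429/1516585280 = -0.00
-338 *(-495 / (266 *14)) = 44.93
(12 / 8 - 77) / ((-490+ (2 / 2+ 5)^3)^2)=-151 / 150152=-0.00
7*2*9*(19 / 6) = 399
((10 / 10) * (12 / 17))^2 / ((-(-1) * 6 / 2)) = 48 / 289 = 0.17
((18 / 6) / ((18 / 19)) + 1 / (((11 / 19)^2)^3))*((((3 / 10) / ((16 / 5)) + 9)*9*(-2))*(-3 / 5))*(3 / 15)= 165486724191 / 283449760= 583.83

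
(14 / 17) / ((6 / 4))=28 / 51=0.55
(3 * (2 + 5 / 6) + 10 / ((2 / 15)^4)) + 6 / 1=31655.12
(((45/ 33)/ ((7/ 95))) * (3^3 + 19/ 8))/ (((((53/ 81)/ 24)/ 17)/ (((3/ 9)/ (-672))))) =-153707625/ 914144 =-168.14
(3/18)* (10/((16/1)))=5/48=0.10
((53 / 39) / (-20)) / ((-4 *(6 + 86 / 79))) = 0.00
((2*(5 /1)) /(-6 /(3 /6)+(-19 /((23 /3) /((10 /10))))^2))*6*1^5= -10.24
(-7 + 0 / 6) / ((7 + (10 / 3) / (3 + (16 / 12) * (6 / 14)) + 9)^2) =-1575 / 64516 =-0.02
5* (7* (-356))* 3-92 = -37472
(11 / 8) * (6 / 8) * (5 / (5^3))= 33 / 800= 0.04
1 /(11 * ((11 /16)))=16 /121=0.13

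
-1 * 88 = -88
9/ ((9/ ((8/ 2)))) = 4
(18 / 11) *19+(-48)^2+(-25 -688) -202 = 15621 / 11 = 1420.09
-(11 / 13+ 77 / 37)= -2.93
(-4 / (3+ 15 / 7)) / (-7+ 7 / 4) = 4 / 27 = 0.15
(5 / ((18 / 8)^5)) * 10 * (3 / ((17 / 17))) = 51200 / 19683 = 2.60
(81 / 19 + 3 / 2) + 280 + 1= 10897 / 38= 286.76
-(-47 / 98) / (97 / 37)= 1739 / 9506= 0.18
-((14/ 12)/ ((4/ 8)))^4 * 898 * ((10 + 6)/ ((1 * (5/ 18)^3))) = -2483824896/ 125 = -19870599.17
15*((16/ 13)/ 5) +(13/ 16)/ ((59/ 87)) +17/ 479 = 4.93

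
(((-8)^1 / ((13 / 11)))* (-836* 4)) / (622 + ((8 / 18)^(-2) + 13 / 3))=14125056 / 393991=35.85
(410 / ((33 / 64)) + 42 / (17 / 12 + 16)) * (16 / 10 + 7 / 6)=20752988 / 9405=2206.59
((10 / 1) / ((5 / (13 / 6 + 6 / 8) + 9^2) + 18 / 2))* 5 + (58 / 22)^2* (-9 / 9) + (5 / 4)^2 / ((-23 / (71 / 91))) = -8400288343 / 1300707408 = -6.46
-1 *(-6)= 6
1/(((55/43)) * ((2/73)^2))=229147/220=1041.58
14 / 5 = 2.80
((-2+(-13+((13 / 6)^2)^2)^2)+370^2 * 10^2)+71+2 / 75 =574854904316569 / 41990400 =13690150.71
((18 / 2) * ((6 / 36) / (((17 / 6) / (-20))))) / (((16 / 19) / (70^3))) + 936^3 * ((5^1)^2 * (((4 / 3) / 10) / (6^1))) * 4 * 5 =154820456550 / 17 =9107085679.41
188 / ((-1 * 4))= -47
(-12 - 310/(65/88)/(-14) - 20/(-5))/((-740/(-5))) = 500/3367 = 0.15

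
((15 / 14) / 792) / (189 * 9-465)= 5 / 4568256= 0.00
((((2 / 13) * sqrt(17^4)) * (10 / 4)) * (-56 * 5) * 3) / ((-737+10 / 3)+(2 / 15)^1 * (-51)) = 18207000 / 144391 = 126.10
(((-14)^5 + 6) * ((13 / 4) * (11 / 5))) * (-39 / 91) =115361961 / 70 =1648028.01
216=216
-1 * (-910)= 910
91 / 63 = 13 / 9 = 1.44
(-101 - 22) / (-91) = 123 / 91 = 1.35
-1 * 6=-6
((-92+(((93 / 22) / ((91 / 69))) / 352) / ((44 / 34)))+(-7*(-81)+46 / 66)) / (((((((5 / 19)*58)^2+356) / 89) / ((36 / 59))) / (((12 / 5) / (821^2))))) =710861002244579 / 4551674518798447040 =0.00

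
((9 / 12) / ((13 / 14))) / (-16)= -0.05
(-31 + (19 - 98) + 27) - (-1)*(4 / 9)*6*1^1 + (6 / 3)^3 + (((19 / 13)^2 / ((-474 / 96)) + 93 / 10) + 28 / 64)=-201958313 / 3204240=-63.03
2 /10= 1 /5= 0.20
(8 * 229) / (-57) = -1832 / 57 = -32.14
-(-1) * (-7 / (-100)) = 7 / 100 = 0.07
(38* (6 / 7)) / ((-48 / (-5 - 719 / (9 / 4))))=55499 / 252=220.23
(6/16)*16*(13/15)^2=338/75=4.51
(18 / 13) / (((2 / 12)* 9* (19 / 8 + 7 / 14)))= 96 / 299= 0.32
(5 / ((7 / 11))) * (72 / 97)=3960 / 679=5.83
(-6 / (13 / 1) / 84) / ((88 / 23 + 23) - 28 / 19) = -437 / 2016378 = -0.00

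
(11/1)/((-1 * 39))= -11/39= -0.28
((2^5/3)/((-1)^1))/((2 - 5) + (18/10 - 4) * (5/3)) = 8/5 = 1.60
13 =13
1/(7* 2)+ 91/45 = 2.09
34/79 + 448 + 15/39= 460933/1027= 448.81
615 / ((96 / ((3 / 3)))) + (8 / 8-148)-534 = -21587 / 32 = -674.59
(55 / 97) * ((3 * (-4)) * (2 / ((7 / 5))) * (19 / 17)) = -10.86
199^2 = 39601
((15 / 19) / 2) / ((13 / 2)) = 15 / 247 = 0.06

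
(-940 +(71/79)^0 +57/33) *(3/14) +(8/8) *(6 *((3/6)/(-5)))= -201.44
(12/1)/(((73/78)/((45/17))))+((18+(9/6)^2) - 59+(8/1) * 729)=5827.19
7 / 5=1.40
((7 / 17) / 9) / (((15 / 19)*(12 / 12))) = 133 / 2295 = 0.06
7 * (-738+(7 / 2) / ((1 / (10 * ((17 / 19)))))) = -93989 / 19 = -4946.79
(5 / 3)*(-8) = -40 / 3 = -13.33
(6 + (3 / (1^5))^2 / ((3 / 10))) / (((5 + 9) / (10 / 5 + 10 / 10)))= 54 / 7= 7.71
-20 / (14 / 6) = -60 / 7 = -8.57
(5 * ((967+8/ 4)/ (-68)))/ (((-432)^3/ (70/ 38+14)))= 1505/ 107495424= 0.00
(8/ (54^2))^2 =4/ 531441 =0.00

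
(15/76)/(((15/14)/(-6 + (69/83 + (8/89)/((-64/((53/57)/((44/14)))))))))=-2681438095/2816042592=-0.95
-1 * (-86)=86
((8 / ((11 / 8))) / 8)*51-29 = 89 / 11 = 8.09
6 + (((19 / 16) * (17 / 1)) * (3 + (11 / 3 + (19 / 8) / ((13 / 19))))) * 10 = 5123221 / 2496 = 2052.57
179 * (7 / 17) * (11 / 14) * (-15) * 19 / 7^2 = -561165 / 1666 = -336.83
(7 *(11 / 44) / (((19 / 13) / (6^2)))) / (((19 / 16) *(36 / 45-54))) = -4680 / 6859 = -0.68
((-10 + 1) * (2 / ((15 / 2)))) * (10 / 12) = -2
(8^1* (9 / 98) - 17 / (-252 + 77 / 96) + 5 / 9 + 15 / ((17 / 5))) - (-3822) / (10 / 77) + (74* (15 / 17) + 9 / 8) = 6095539215149 / 206617320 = 29501.59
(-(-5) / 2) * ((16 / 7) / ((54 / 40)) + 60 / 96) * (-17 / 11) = -297925 / 33264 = -8.96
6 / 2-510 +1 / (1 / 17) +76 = -414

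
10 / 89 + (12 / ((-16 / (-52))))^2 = 135379 / 89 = 1521.11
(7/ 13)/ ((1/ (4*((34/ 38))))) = 476/ 247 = 1.93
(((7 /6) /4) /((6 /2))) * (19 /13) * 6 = 133 /156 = 0.85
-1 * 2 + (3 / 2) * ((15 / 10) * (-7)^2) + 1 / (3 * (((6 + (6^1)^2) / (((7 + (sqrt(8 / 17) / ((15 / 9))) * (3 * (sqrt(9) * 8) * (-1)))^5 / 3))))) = -15610.08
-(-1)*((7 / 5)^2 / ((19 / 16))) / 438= 392 / 104025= 0.00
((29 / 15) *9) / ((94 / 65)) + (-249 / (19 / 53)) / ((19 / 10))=-11996889 / 33934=-353.54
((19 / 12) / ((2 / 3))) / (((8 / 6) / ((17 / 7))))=969 / 224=4.33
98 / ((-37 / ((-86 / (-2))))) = -4214 / 37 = -113.89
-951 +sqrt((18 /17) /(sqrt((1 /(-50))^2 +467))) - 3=-954 +10*1167501^(3 /4)*sqrt(17) /6615839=-953.78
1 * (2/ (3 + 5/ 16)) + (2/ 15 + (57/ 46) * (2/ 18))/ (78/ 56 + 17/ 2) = 3196834/ 5064945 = 0.63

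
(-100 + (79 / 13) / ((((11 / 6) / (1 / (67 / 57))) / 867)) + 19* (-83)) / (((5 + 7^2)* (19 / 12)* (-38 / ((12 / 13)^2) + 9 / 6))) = -117716304 / 564867017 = -0.21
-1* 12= -12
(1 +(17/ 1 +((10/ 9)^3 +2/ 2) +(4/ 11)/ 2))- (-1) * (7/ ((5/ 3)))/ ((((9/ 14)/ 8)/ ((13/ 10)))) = 17742083/ 200475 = 88.50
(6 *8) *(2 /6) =16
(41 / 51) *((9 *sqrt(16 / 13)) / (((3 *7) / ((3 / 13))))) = 492 *sqrt(13) / 20111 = 0.09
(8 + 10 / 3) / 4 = 17 / 6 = 2.83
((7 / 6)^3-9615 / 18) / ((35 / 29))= -3336073 / 7560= -441.28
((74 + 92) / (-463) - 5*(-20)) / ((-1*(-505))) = 46134 / 233815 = 0.20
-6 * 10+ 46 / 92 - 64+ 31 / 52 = -6391 / 52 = -122.90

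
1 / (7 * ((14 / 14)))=1 / 7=0.14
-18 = -18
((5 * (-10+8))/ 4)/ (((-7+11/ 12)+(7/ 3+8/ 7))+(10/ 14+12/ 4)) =-70/ 31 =-2.26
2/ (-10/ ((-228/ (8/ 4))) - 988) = -114/ 56311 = -0.00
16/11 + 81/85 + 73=70506/935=75.41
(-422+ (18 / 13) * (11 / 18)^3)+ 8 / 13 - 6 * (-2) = -1722997 / 4212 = -409.07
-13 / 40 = -0.32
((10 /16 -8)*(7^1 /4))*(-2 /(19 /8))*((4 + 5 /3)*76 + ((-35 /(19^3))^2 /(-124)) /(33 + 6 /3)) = 3112833245798059 /665040573816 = 4680.67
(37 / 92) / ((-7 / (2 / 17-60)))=18833 / 5474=3.44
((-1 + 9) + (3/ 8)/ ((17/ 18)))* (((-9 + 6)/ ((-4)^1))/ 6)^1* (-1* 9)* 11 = -56529/ 544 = -103.91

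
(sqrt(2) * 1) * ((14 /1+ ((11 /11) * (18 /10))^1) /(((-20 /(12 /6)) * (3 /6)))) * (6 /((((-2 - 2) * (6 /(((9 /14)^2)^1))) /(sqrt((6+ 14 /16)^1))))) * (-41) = -262359 * sqrt(55) /39200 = -49.64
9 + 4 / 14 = 65 / 7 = 9.29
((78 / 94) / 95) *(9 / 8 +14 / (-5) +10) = 12987 / 178600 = 0.07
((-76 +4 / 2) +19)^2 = 3025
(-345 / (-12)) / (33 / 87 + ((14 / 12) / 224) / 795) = 75.79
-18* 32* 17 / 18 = -544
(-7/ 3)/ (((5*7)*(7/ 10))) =-0.10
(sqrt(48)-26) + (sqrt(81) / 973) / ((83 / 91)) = -299845 / 11537 + 4 * sqrt(3) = -19.06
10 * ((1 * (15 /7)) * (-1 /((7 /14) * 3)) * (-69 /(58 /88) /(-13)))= -303600 /2639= -115.04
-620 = -620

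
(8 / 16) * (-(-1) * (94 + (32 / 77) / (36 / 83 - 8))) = 567851 / 12089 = 46.97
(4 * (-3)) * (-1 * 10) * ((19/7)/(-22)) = -1140/77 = -14.81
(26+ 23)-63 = -14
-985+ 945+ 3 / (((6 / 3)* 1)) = -77 / 2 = -38.50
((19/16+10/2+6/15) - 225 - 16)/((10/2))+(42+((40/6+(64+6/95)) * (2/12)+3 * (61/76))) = 637057/68400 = 9.31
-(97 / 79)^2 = -9409 / 6241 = -1.51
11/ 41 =0.27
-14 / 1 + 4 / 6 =-40 / 3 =-13.33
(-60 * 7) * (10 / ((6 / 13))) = -9100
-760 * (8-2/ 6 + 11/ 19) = -18800/ 3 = -6266.67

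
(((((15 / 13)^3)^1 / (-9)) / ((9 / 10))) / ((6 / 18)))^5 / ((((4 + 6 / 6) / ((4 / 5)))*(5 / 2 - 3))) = 976562500000000 / 51185893014090757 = 0.02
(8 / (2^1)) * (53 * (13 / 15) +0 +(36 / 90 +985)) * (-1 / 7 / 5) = -1768 / 15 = -117.87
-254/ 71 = -3.58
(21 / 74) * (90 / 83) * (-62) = -58590 / 3071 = -19.08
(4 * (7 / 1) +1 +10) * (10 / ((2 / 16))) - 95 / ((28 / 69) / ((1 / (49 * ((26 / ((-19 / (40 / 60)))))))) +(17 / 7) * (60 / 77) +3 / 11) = 3125.95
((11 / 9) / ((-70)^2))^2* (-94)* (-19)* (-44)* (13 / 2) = -15451579 / 486202500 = -0.03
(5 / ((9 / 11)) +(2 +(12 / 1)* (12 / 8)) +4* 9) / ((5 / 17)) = 9503 / 45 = 211.18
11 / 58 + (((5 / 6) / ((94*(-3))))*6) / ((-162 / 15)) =84479 / 441612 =0.19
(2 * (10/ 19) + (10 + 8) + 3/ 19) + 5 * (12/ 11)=5155/ 209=24.67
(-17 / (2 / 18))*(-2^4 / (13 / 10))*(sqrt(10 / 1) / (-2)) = -2977.41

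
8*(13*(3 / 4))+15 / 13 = 1029 / 13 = 79.15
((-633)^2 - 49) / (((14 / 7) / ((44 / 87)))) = 8814080 / 87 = 101311.26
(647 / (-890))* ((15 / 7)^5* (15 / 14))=-1473946875 / 41883044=-35.19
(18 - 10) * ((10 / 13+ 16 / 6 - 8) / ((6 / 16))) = -11392 / 117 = -97.37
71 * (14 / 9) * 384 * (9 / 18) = 63616 / 3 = 21205.33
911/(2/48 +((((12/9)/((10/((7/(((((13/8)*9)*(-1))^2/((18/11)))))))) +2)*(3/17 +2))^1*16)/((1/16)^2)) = 31093559640/610722034487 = 0.05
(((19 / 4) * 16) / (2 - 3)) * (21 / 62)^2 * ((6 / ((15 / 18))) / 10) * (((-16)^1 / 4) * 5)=603288 / 4805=125.55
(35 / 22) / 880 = 7 / 3872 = 0.00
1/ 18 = 0.06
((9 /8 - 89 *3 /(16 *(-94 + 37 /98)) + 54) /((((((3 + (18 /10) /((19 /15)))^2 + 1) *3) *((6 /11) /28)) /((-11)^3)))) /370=-25030607341201 /151073164500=-165.69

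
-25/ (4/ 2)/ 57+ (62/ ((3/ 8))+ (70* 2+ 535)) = 95773/ 114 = 840.11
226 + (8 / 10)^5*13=719562 / 3125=230.26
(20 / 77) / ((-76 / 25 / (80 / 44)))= -2500 / 16093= -0.16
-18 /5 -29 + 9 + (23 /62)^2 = -450947 /19220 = -23.46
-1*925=-925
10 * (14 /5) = 28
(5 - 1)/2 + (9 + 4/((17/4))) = 203/17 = 11.94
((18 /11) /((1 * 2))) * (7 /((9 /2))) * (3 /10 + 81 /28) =447 /110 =4.06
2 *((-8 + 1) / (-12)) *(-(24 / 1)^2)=-672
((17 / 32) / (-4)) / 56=-17 / 7168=-0.00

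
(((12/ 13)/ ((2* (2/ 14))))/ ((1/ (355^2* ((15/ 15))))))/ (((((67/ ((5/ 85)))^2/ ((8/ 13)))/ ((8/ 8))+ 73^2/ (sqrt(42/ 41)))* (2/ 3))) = 1730429799600600/ 5973078008226317 - 1353919845600* sqrt(1722)/ 77650014106942121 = 0.29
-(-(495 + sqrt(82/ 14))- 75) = sqrt(287)/ 7 + 570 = 572.42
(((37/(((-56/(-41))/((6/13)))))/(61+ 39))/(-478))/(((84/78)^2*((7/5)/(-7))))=59163/52465280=0.00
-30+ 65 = 35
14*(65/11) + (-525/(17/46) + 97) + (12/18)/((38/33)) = -1240.28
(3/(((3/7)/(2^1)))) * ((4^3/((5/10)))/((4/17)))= 7616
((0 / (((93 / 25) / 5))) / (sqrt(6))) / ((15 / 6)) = 0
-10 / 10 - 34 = -35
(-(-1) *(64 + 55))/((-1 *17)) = -7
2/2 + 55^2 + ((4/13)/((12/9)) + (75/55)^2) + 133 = 4972395/1573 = 3161.09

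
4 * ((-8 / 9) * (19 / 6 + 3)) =-592 / 27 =-21.93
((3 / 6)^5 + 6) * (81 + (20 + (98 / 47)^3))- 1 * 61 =2002809299 / 3322336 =602.83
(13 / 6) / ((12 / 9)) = 13 / 8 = 1.62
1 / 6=0.17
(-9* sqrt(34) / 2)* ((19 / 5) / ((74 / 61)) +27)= -790.65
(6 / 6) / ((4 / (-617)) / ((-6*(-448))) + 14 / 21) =414624 / 276415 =1.50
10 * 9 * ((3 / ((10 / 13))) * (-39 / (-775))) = 13689 / 775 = 17.66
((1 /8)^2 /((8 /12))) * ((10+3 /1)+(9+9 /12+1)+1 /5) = 1437 /2560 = 0.56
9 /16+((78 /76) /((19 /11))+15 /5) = 24009 /5776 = 4.16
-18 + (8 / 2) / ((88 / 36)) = -180 / 11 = -16.36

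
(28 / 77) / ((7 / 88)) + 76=564 / 7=80.57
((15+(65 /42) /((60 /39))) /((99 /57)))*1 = 51091 /5544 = 9.22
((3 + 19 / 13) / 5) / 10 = 29 / 325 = 0.09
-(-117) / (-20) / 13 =-9 / 20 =-0.45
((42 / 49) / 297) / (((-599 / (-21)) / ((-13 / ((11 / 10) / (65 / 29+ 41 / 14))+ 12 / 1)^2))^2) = 288994953242791846082 / 14018552815827569933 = 20.62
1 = 1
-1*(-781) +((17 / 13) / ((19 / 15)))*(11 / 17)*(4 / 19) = 3665893 / 4693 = 781.14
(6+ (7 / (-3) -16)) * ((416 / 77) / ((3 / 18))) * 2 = -61568 / 77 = -799.58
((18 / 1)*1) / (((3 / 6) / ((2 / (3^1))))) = 24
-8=-8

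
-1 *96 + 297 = 201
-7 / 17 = -0.41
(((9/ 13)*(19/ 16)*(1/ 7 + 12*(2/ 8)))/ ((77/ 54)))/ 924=1539/ 784784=0.00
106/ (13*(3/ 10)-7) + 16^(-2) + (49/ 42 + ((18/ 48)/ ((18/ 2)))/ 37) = -29088815/ 880896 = -33.02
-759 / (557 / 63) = -47817 / 557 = -85.85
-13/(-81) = 13/81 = 0.16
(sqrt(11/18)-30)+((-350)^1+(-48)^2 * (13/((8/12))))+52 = sqrt(22)/6+44600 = 44600.78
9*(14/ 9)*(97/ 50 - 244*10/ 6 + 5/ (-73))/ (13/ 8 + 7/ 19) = -4716187448/ 1658925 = -2842.92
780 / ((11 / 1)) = 780 / 11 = 70.91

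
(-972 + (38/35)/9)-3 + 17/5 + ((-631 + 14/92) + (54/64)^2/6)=-23773185769/14837760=-1602.21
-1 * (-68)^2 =-4624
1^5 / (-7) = -1 / 7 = -0.14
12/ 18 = 2/ 3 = 0.67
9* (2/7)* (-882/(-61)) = 37.18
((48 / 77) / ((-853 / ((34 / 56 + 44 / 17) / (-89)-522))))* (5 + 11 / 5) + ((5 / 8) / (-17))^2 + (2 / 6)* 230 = 901568393874217 / 11352640326720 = 79.41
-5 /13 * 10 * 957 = -47850 /13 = -3680.77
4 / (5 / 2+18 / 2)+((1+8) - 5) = 100 / 23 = 4.35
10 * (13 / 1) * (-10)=-1300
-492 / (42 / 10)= -820 / 7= -117.14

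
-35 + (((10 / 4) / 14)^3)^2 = -35.00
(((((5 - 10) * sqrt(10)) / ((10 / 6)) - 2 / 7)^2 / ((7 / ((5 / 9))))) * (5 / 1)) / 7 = 100 * sqrt(10) / 1029 +110350 / 21609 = 5.41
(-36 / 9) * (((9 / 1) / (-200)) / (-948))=-3 / 15800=-0.00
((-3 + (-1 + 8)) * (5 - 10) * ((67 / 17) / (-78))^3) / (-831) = -1503815 / 484363718514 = -0.00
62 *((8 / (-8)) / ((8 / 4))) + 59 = 28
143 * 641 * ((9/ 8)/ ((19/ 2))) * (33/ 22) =2474901/ 152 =16282.24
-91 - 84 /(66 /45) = -148.27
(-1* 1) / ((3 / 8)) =-8 / 3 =-2.67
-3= -3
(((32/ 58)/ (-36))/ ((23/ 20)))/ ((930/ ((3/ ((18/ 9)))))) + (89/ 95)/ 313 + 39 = 215821982182/ 5533475355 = 39.00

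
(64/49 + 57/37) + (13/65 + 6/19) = 579132/172235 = 3.36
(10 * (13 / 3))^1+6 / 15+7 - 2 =731 / 15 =48.73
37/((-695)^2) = 37/483025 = 0.00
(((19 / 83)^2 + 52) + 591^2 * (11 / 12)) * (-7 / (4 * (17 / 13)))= -802998194999 / 1873808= -428538.14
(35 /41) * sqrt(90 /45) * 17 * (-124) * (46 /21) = -484840 * sqrt(2) /123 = -5574.53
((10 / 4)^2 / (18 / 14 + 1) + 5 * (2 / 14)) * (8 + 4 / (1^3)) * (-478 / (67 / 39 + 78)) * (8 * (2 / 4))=-43202835 / 43526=-992.58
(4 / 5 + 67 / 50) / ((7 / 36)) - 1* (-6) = 2976 / 175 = 17.01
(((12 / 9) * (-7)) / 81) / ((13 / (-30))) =280 / 1053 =0.27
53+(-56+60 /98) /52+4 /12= 199769 /3822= 52.27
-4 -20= -24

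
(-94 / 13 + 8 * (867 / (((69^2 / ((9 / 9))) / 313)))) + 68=10661258 / 20631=516.76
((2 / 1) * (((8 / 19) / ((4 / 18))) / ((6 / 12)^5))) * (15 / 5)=6912 / 19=363.79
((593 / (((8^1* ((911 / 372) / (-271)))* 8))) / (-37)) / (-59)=-14945379 / 31819408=-0.47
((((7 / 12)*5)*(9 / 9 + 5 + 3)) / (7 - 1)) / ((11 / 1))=35 / 88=0.40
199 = 199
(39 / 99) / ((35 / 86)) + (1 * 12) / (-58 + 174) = 35887 / 33495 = 1.07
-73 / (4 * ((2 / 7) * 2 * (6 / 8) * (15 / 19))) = -9709 / 180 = -53.94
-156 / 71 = -2.20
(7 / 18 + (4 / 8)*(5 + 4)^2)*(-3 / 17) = -368 / 51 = -7.22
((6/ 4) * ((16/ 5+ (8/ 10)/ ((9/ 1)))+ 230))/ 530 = 5249/ 7950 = 0.66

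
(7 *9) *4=252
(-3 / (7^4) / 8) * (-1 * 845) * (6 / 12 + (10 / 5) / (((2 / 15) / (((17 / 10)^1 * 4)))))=13.53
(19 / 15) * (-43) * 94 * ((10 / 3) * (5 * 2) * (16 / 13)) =-24575360 / 117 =-210045.81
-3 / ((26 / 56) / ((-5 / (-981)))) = -140 / 4251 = -0.03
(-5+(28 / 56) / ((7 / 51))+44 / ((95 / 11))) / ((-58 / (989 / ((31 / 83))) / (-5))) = 408054477 / 478268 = 853.19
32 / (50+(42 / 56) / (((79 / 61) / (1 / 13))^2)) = 135005312 / 210956963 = 0.64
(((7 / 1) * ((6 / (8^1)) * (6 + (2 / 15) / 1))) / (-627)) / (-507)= 161 / 1589445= 0.00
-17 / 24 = -0.71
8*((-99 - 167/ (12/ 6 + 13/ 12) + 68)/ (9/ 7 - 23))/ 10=22057/ 7030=3.14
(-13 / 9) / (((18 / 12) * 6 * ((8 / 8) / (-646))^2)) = -66976.64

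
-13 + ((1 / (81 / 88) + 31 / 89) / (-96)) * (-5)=-8945117 / 692064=-12.93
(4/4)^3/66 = 1/66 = 0.02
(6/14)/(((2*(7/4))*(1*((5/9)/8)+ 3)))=432/10829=0.04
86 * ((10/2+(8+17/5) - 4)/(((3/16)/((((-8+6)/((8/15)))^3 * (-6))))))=1799550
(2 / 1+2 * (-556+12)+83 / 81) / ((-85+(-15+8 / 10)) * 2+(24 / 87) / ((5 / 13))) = 12743035 / 2321784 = 5.49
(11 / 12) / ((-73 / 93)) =-341 / 292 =-1.17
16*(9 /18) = 8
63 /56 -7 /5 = -0.28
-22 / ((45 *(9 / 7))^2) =-1078 / 164025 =-0.01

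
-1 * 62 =-62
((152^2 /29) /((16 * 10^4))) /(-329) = -361 /23852500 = -0.00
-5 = -5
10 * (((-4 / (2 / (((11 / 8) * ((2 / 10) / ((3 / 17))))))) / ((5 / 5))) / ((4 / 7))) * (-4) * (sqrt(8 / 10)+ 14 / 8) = 1309 * sqrt(5) / 15+ 9163 / 24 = 576.93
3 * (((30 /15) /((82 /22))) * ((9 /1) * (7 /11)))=9.22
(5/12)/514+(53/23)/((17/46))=653893/104856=6.24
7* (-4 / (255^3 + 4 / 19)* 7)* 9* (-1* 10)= 0.00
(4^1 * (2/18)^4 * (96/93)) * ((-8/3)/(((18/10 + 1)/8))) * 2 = -40960/4271211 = -0.01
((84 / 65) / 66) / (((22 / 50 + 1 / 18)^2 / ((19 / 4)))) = 2693250 / 7111247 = 0.38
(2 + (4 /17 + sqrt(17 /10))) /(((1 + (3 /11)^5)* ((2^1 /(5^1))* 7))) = 161051* sqrt(170) /4516232 + 15299845 /19193986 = 1.26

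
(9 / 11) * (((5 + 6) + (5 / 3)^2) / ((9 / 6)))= 7.52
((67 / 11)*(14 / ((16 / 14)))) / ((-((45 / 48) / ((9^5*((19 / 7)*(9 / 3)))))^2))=-19627020638716.97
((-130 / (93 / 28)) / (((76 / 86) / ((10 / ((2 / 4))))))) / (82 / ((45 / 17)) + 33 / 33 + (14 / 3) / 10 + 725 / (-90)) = -9391200 / 258571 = -36.32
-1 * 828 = -828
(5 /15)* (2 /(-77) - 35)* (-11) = 899 /7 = 128.43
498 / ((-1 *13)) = -498 / 13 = -38.31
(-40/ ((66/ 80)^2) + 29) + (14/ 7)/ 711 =-2560859/ 86031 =-29.77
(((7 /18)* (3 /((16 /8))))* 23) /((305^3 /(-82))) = -6601 /170235750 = -0.00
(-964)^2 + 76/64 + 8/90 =669094039/720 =929297.28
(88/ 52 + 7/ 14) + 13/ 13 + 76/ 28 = 5.91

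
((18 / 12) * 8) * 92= 1104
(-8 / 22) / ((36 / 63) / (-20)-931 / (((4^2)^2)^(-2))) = 140 / 23490396171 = 0.00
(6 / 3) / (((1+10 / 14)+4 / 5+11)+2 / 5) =70 / 487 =0.14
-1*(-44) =44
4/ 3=1.33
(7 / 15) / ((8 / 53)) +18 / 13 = 6983 / 1560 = 4.48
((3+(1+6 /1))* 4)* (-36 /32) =-45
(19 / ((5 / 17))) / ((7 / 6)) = 1938 / 35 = 55.37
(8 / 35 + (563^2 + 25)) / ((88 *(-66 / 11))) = -168103 / 280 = -600.37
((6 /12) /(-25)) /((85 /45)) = -0.01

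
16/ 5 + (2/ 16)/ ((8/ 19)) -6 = -801/ 320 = -2.50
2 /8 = 1 /4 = 0.25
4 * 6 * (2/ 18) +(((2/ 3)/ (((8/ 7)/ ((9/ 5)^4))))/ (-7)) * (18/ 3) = -9683/ 3750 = -2.58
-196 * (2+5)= -1372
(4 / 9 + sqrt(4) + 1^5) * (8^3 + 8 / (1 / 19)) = 20584 / 9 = 2287.11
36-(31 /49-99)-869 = -35997 /49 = -734.63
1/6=0.17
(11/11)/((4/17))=17/4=4.25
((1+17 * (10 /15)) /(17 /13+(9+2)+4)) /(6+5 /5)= 481 /4452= 0.11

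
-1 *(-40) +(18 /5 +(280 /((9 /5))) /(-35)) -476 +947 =22957 /45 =510.16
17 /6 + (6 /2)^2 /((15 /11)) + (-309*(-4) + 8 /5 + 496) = 52291 /30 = 1743.03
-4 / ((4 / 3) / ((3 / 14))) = -9 / 14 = -0.64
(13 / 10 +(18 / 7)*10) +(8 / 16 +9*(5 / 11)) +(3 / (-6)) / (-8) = 195073 / 6160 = 31.67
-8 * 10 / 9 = -80 / 9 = -8.89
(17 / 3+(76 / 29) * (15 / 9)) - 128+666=15893 / 29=548.03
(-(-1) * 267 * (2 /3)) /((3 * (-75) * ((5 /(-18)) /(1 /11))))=356 /1375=0.26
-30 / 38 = -15 / 19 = -0.79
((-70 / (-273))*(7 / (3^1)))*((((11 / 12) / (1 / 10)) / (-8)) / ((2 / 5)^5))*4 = -6015625 / 22464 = -267.79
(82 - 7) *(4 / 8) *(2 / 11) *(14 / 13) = 1050 / 143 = 7.34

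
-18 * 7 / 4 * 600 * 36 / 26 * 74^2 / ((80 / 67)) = -1560208230 / 13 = -120016017.69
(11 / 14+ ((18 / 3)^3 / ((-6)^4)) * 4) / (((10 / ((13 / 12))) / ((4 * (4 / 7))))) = 793 / 2205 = 0.36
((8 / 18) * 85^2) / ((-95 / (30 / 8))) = -7225 / 57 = -126.75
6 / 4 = 3 / 2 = 1.50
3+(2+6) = 11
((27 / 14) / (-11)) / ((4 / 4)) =-27 / 154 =-0.18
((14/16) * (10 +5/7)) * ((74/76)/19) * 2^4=2775/361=7.69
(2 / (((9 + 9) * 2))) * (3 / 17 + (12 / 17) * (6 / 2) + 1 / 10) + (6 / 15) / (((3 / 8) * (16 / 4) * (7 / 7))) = 0.40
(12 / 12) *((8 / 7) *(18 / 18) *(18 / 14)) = 72 / 49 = 1.47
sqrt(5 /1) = sqrt(5) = 2.24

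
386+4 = 390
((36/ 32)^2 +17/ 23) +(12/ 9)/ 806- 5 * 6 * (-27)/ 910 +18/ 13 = 53332393/ 12457536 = 4.28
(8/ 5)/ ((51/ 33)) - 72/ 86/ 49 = 182356/ 179095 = 1.02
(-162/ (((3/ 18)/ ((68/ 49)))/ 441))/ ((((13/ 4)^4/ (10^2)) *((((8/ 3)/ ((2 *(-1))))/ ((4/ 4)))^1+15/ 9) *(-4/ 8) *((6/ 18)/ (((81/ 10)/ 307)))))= 2220317982720/ 8768227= 253223.14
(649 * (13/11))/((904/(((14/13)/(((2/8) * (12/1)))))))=413/1356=0.30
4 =4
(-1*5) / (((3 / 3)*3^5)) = -5 / 243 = -0.02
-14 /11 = -1.27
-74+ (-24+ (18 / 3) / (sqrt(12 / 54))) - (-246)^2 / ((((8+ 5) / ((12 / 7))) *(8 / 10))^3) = -356.30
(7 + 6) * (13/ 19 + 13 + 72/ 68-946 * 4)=-15827110/ 323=-49000.34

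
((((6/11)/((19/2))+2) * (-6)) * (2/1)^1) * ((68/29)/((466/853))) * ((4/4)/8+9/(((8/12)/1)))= -2038985610/1412213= -1443.82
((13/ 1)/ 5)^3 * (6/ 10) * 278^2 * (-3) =-1528136532/ 625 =-2445018.45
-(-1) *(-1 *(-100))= 100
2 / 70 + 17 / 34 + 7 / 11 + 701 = 540667 / 770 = 702.16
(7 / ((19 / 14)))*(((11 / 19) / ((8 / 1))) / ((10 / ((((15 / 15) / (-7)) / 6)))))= -77 / 86640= -0.00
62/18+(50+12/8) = 989/18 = 54.94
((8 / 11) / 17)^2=64 / 34969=0.00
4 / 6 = 2 / 3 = 0.67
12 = 12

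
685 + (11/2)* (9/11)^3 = 166499/242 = 688.01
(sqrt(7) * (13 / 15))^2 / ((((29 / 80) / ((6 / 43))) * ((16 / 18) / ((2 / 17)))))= 28392 / 105995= 0.27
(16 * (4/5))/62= 32/155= 0.21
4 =4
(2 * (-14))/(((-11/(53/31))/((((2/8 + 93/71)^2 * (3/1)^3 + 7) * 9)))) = 19577608785/6875924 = 2847.27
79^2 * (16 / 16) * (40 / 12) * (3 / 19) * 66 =216792.63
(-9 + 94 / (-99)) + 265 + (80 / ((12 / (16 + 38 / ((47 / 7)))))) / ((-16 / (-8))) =1522690 / 4653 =327.25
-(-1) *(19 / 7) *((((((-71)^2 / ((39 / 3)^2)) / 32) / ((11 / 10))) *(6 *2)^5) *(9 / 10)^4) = 610810650468 / 1626625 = 375507.97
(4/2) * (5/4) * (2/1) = 5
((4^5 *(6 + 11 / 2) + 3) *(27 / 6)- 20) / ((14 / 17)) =1801507 / 28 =64339.54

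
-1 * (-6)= 6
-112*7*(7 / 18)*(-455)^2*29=-16474221400 / 9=-1830469044.44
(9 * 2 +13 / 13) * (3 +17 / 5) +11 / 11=613 / 5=122.60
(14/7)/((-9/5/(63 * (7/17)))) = -490/17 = -28.82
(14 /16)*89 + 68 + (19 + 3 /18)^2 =36953 /72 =513.24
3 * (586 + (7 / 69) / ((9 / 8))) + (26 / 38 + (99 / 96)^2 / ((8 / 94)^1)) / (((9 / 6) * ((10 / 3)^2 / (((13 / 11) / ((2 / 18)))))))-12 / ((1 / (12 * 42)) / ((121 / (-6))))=43852869951317 / 354410496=123734.68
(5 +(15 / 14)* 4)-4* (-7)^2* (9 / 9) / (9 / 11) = -14507 / 63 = -230.27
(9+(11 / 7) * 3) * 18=1728 / 7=246.86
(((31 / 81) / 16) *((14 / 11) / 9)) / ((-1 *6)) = -0.00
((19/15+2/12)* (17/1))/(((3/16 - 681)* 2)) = -2924/163395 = -0.02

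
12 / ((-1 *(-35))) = 12 / 35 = 0.34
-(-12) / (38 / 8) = 48 / 19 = 2.53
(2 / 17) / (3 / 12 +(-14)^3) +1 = 186567 / 186575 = 1.00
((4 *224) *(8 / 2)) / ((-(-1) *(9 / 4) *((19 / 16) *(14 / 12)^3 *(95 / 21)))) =2359296 / 12635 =186.73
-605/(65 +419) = -5/4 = -1.25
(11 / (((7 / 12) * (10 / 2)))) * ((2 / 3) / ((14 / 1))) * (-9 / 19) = -396 / 4655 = -0.09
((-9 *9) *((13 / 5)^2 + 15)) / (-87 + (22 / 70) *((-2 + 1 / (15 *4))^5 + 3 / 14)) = 335788830720000 / 18399205918123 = 18.25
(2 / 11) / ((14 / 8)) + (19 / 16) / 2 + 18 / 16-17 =-37397 / 2464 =-15.18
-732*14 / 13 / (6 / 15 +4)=-25620 / 143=-179.16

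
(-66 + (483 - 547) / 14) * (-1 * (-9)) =-4446 / 7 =-635.14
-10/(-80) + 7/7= 9/8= 1.12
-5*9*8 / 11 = -360 / 11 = -32.73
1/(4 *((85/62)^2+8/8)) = 961/11069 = 0.09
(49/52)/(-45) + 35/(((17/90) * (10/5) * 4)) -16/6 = 407231/19890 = 20.47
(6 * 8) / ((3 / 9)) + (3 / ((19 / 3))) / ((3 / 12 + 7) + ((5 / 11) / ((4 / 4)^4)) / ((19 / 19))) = 309300 / 2147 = 144.06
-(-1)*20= 20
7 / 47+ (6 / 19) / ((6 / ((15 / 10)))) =407 / 1786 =0.23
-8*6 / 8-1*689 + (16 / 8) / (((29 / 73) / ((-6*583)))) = -530863 / 29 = -18305.62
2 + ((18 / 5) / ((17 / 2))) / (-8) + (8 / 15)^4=3490639 / 1721250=2.03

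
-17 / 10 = -1.70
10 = 10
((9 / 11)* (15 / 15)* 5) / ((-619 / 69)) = -3105 / 6809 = -0.46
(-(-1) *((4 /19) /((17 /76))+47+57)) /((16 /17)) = 223 /2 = 111.50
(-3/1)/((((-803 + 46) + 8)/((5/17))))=15/12733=0.00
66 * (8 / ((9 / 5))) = 880 / 3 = 293.33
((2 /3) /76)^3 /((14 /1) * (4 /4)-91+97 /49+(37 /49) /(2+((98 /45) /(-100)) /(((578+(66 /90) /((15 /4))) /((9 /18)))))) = -36425977 /4028227566252192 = -0.00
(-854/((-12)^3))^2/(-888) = -182329/662888448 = -0.00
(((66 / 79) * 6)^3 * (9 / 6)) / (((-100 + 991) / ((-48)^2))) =488.54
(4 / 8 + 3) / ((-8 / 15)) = -105 / 16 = -6.56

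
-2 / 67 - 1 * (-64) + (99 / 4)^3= 65284337 / 4288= 15224.89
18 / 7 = 2.57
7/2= 3.50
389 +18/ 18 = 390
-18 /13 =-1.38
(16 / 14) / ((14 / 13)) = 52 / 49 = 1.06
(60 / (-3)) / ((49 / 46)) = -18.78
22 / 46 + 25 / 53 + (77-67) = 13348 / 1219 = 10.95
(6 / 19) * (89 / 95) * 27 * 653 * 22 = 207128988 / 1805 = 114752.90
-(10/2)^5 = -3125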